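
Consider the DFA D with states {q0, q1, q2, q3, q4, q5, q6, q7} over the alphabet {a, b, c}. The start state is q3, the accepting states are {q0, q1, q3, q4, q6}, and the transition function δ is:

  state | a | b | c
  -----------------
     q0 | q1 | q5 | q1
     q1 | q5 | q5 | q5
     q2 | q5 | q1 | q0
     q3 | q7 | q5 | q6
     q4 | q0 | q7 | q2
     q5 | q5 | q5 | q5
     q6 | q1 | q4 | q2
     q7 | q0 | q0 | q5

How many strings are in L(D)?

27

The useful subgraph on states {q0, q1, q2, q3, q4, q6, q7} is acyclic, so L(D) is finite; the longest accepting path visits 6 useful states, giving maximum string length 5.
Counting accepting paths from q3 by length: 1 of length 0, 1 of length 1, 4 of length 2, 7 of length 3, 8 of length 4, 6 of length 5. Total 27.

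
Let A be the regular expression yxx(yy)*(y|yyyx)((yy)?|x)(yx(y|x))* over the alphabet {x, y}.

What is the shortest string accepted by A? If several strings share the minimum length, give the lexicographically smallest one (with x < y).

yxxy

By inspection of the expression, no string of length less than 4 matches, and yxxy is the lexicographically first match of length 4.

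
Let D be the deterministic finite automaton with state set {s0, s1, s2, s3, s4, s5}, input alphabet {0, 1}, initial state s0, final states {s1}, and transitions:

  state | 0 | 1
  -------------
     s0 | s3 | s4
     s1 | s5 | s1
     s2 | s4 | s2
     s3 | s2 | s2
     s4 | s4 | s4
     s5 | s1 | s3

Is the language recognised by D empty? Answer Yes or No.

The states reachable from the start state are {s0, s2, s3, s4}.
None of the accepting states {s1} is reachable, so no string is accepted and L(D) = ∅.

Yes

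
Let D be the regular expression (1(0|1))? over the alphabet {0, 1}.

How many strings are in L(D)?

3

The expression has no Kleene star, so L(D) is finite. Expanding the alternatives gives {ε, 10, 11}.
That is 1 of length 0, 2 of length 2: 3 strings in all.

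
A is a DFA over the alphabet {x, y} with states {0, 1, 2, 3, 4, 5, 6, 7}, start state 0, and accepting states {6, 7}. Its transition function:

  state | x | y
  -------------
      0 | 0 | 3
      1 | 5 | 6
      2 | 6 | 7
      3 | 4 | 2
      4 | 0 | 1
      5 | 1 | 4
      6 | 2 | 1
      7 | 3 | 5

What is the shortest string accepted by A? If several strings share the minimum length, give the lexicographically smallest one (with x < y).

yyx

A breadth-first search from 0 reaches an accepting state first via the path 0 → 3 → 2 → 6 on input yyx.
No string of length < 3 is accepted (BFS exhausts all shorter strings without reaching an accepting state), and yyx is the lexicographically least accepting string of length 3.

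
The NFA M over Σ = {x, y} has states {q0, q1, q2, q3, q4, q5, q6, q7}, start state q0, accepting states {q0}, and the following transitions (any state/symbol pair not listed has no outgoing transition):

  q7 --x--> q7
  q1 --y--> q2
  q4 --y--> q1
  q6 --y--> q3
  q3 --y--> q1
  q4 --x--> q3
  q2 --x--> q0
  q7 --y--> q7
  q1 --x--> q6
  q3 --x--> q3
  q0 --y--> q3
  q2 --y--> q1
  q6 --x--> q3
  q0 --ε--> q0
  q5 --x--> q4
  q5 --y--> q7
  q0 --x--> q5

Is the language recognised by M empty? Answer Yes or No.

No

The empty string ε is accepted: the run q0 ends in the accepting state q0.
Since at least one string is accepted, L(M) is not empty.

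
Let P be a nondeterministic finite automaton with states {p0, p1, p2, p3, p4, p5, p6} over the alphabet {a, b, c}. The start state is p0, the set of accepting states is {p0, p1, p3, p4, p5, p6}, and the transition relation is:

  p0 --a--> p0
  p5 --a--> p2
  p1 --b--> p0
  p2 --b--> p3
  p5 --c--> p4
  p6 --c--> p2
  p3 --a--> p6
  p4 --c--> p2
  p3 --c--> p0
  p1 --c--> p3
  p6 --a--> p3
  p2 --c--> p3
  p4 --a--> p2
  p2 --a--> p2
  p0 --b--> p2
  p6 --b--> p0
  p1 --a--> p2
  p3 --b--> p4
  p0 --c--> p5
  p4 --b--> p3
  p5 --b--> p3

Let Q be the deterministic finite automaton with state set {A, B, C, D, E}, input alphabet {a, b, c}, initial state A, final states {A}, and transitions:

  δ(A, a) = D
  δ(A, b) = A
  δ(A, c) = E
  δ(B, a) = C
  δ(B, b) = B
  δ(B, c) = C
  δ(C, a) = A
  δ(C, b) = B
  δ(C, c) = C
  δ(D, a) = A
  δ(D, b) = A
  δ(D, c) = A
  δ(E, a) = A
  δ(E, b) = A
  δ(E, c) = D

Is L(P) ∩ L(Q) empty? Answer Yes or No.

No

The empty string ε is accepted by both P and Q.
Hence L(P) ∩ L(Q) ≠ ∅.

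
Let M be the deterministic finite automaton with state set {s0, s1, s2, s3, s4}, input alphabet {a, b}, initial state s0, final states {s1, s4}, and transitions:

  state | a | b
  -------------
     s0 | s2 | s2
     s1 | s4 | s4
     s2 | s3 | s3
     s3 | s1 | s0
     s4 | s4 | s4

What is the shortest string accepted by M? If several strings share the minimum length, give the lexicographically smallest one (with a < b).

aaa

A breadth-first search from s0 reaches an accepting state first via the path s0 → s2 → s3 → s1 on input aaa.
No string of length < 3 is accepted (BFS exhausts all shorter strings without reaching an accepting state), and aaa is the lexicographically least accepting string of length 3.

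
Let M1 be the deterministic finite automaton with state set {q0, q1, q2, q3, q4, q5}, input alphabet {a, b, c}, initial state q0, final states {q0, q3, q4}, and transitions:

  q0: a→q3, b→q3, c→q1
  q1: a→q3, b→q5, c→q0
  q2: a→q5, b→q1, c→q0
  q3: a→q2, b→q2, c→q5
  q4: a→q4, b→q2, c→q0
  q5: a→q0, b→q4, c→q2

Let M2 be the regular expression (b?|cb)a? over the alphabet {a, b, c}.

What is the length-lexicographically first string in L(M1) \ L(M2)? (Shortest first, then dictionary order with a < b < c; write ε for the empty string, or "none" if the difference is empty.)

ca

The string ca is accepted by M1 but not by M2.
No shorter string lies in the difference, and ca is the lexicographically first length-2 string in L(M1) \ L(M2).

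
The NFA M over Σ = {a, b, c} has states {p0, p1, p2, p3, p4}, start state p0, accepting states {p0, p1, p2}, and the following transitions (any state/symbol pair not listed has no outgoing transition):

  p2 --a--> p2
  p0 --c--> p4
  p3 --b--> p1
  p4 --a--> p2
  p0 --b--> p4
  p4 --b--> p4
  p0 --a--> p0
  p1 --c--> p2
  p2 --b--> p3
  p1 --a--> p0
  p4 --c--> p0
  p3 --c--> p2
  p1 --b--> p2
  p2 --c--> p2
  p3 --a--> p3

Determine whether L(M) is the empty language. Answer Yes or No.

No

The empty string ε is accepted: the run p0 ends in the accepting state p0.
Since at least one string is accepted, L(M) is not empty.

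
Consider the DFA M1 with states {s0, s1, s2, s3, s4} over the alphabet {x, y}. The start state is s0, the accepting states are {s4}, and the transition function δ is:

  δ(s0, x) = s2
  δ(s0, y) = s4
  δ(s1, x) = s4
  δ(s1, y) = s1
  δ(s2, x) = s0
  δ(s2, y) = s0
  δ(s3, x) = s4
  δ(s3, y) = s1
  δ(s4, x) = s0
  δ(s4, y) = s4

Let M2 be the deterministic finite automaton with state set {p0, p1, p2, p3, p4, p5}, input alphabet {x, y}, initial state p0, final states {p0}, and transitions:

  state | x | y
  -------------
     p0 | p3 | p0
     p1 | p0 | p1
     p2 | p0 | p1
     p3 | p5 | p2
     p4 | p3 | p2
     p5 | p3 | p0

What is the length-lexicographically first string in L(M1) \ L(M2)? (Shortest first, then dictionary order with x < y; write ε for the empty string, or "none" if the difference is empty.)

xyy

The string xyy is accepted by M1 but not by M2.
No shorter string lies in the difference, and xyy is the lexicographically first length-3 string in L(M1) \ L(M2).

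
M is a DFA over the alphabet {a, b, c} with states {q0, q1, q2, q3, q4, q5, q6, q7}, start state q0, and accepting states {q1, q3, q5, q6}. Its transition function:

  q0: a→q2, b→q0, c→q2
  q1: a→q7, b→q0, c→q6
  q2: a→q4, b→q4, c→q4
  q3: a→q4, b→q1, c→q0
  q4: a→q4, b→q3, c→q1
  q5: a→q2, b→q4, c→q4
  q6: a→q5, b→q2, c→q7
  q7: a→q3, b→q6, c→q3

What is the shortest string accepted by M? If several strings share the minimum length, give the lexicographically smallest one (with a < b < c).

aab

A breadth-first search from q0 reaches an accepting state first via the path q0 → q2 → q4 → q3 on input aab.
No string of length < 3 is accepted (BFS exhausts all shorter strings without reaching an accepting state), and aab is the lexicographically least accepting string of length 3.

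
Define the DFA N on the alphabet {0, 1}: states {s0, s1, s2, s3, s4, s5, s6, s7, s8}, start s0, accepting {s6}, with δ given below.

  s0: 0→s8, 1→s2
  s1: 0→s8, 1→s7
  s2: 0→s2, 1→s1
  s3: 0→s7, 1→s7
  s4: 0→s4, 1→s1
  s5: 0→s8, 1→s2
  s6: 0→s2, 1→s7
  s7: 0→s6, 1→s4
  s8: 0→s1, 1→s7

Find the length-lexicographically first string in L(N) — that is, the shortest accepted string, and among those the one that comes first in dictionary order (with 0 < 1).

010

A breadth-first search from s0 reaches an accepting state first via the path s0 → s8 → s7 → s6 on input 010.
No string of length < 3 is accepted (BFS exhausts all shorter strings without reaching an accepting state), and 010 is the lexicographically least accepting string of length 3.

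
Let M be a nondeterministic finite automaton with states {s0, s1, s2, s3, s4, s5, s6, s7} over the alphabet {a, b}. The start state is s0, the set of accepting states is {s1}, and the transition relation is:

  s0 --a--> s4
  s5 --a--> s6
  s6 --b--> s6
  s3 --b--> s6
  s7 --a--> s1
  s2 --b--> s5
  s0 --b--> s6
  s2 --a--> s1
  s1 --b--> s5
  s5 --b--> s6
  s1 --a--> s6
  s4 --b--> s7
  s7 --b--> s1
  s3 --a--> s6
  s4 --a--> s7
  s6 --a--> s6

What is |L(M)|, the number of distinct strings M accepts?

The useful subgraph on states {s0, s1, s4, s7} is acyclic, so L(M) is finite; the longest accepting path visits 4 useful states, giving maximum string length 3.
Counting accepting paths from s0 by length: 4 of length 3. Total 4.

4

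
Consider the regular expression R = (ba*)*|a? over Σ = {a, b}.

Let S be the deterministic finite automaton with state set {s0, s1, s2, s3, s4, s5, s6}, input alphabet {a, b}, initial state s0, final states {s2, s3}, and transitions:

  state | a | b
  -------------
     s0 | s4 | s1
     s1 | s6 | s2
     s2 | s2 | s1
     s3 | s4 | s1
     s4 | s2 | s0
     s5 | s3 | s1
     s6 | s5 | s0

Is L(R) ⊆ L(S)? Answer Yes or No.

The empty string ε is in L(R) but not in L(S).
So L(R) ⊄ L(S).

No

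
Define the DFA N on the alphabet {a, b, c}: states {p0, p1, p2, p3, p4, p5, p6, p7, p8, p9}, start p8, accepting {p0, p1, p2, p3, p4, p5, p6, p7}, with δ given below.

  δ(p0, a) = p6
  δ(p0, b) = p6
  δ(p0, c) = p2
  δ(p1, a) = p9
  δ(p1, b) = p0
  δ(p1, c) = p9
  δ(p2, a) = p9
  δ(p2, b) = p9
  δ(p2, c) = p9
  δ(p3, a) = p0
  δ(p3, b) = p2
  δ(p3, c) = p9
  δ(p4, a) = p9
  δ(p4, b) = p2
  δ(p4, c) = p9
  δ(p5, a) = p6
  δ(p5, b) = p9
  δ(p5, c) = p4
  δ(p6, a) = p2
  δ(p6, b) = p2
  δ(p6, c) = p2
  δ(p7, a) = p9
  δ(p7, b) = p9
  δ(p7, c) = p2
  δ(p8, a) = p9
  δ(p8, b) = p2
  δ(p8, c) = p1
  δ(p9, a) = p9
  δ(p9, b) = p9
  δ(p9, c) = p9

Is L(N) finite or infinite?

The useful states (reachable from p8 and able to reach an accepting state) are {p0, p1, p2, p6, p8}.
Restricted to these states the transition graph has no cycle, so every accepting path has bounded length and L is finite.

finite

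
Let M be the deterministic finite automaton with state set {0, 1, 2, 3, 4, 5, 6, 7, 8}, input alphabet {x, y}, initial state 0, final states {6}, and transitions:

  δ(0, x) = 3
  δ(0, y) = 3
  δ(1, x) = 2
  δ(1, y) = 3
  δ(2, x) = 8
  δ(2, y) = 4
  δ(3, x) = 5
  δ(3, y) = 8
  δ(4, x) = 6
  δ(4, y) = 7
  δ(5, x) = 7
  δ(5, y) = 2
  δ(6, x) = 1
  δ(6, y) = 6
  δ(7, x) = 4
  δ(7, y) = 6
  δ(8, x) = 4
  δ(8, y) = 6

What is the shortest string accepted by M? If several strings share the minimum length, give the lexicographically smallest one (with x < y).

A breadth-first search from 0 reaches an accepting state first via the path 0 → 3 → 8 → 6 on input xyy.
No string of length < 3 is accepted (BFS exhausts all shorter strings without reaching an accepting state), and xyy is the lexicographically least accepting string of length 3.

xyy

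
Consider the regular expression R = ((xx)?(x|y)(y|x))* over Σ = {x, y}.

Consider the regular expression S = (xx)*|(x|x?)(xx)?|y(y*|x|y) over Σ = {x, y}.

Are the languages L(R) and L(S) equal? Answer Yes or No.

The string xy is accepted by R but rejected by S.
So L(R) ≠ L(S).

No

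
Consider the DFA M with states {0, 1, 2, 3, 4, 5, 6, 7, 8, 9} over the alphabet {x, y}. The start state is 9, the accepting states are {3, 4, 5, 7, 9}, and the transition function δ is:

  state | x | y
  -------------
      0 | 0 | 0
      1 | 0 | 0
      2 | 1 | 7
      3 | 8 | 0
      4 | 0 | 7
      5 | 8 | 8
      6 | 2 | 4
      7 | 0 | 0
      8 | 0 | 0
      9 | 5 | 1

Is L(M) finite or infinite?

finite

The useful states (reachable from 9 and able to reach an accepting state) are {5, 9}.
Restricted to these states the transition graph has no cycle, so every accepting path has bounded length and L is finite.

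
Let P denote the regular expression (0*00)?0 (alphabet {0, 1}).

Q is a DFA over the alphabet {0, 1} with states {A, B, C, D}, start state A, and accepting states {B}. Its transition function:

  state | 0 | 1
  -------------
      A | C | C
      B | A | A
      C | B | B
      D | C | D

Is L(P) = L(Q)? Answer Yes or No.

The string 0 is accepted by P but rejected by Q.
So L(P) ≠ L(Q).

No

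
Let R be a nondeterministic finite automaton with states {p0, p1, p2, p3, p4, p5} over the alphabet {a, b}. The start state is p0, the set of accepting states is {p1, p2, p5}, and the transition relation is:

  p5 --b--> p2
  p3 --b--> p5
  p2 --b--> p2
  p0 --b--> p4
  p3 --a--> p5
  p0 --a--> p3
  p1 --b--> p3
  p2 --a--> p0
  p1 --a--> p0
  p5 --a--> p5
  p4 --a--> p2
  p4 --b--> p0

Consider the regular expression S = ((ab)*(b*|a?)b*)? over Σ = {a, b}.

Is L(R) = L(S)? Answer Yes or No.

No

The string aa is accepted by R but rejected by S.
So L(R) ≠ L(S).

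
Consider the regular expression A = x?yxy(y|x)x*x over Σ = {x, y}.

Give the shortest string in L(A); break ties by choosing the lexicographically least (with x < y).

yxyxx

By inspection of the expression, no string of length less than 5 matches, and yxyxx is the lexicographically first match of length 5.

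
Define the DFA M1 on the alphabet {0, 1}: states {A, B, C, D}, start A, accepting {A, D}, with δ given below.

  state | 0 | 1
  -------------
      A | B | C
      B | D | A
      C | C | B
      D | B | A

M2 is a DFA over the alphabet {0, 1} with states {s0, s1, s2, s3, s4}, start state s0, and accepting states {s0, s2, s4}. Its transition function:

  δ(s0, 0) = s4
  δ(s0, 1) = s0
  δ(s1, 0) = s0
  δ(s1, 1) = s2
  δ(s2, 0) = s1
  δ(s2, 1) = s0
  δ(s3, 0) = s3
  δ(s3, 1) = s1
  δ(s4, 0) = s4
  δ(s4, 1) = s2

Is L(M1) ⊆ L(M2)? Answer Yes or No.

No

The string 1010 is in L(M1) but not in L(M2).
So L(M1) ⊄ L(M2).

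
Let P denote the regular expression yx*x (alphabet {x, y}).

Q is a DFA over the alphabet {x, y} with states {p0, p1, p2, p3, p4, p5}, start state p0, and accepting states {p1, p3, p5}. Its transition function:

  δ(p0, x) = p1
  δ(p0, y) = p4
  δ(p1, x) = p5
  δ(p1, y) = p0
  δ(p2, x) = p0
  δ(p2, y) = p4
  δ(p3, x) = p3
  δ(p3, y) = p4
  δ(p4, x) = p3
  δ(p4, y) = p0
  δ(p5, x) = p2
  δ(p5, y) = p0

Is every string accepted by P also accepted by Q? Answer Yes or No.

Converting the expression P to a DFA (subset construction, then merging equivalent states) gives the minimal DFA with states {r0, r1, r2, r3}, start state r0, accepting states {r3} and transitions r0: x→r1, y→r2; r1: x→r1, y→r1; r2: x→r3, y→r1; r3: x→r3, y→r1.
Exploring the product automaton P × Q from the start pair (r0, p0), following both machines on each input symbol, reaches 9 state pairs: (r0, p0), (r1, p1), (r2, p4), (r1, p5), (r1, p0), (r3, p3), (r1, p2), (r1, p4), (r1, p3).
P accepts in {r3} and Q accepts in {p1, p3, p5}. The reachable pairs whose P-component is accepting are (r3, p3); in each of them the Q-component is accepting too, so the product for L(P) \ L(Q) (P-component accepting, Q-component rejecting) has no reachable accepting pair and the difference is empty.
Hence every string in L(P) is also in L(Q).

Yes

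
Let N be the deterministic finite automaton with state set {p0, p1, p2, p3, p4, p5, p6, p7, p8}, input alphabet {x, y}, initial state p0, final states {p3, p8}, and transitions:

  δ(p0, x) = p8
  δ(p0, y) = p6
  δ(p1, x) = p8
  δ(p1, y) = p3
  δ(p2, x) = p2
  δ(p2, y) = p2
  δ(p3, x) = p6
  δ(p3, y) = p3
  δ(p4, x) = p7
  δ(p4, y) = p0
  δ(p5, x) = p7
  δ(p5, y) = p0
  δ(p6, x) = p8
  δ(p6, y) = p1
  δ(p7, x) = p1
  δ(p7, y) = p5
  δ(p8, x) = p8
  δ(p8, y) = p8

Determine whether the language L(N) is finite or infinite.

State p8 is reachable from the start and can reach an accepting state, and it lies on the cycle p8 → p8.
Traversing that cycle any number of times yields accepted strings of unbounded length, so the language is infinite.

infinite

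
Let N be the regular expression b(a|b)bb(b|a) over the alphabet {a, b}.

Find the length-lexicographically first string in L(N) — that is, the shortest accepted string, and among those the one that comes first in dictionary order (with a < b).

babba

By inspection of the expression, no string of length less than 5 matches, and babba is the lexicographically first match of length 5.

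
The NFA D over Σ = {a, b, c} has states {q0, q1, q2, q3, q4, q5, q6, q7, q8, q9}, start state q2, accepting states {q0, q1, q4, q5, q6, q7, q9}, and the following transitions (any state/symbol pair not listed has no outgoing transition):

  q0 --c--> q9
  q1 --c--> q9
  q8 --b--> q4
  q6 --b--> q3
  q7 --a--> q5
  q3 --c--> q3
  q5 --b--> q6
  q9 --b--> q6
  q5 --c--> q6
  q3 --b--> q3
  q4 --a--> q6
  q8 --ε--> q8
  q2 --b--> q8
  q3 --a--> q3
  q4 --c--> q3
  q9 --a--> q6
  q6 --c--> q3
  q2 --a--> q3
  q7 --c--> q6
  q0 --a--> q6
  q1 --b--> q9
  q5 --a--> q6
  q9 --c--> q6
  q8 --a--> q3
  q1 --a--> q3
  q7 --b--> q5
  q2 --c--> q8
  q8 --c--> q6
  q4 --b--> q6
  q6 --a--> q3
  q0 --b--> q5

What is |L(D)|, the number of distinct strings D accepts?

8

The useful subgraph on states {q2, q4, q6, q8} is acyclic, so L(D) is finite; the longest accepting path visits 4 useful states, giving maximum string length 3.
Counting accepting paths from q2 by length: 4 of length 2, 4 of length 3. Total 8.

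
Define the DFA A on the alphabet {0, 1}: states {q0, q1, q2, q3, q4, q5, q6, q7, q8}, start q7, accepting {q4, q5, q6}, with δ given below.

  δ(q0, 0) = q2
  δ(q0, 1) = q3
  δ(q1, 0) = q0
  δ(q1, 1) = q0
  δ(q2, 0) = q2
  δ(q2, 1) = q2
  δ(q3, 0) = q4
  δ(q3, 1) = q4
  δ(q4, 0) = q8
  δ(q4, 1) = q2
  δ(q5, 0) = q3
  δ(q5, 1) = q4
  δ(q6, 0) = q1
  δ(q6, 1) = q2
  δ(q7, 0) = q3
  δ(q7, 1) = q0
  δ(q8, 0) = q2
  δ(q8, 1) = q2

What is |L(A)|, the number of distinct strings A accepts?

4

The useful subgraph on states {q0, q3, q4, q7} is acyclic, so L(A) is finite; the longest accepting path visits 4 useful states, giving maximum string length 3.
Counting accepting paths from q7 by length: 2 of length 2, 2 of length 3. Total 4.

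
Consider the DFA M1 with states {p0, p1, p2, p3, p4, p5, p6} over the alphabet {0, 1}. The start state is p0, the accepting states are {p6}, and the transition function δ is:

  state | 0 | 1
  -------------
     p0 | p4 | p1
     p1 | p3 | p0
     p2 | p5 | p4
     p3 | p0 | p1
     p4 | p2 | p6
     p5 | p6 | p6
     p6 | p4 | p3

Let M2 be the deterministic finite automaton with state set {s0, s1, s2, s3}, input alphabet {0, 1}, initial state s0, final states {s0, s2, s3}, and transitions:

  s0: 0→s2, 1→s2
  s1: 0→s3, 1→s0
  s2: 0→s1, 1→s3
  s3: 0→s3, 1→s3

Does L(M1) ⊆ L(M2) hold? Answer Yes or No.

Yes

Exploring the product automaton M1 × M2 from the start pair (p0, s0), following both machines on each input symbol, reaches 22 state pairs: (p0, s0), (p4, s2), (p1, s2), (p2, s1), (p6, s3), (p3, s1), (p0, s3), (p5, s3), (p4, s0), (p4, s3), (p3, s3), (p1, s0), (p1, s3), (p2, s2), (p6, s2), (p2, s3), (p3, s2), (p0, s2), (p5, s1), (p4, s1), (p0, s1), (p6, s0).
M1 accepts in {p6} and M2 accepts in {s0, s2, s3}. The reachable pairs whose M1-component is accepting are (p6, s3), (p6, s2), (p6, s0); in each of them the M2-component is accepting too, so the product for L(M1) \ L(M2) (M1-component accepting, M2-component rejecting) has no reachable accepting pair and the difference is empty.
Hence every string in L(M1) is also in L(M2).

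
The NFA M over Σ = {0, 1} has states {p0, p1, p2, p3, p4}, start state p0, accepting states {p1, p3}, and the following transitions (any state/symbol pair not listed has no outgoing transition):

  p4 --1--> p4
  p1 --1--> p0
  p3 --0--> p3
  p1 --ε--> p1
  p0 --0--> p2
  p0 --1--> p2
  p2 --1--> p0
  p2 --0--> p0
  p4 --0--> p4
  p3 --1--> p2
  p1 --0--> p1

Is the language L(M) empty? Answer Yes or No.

Yes

The states reachable from the start state are {p0, p2}.
None of the accepting states {p1, p3} is reachable, so no string is accepted and L(M) = ∅.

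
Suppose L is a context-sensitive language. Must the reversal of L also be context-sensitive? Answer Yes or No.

Reversing both sides of every production of a noncontracting (context-sensitive) grammar gives another noncontracting grammar, and it generates Lᴿ; equivalently an LBA can reverse its tape in place and then run the machine for L.
So the context-sensitive languages are closed under reversal.

Yes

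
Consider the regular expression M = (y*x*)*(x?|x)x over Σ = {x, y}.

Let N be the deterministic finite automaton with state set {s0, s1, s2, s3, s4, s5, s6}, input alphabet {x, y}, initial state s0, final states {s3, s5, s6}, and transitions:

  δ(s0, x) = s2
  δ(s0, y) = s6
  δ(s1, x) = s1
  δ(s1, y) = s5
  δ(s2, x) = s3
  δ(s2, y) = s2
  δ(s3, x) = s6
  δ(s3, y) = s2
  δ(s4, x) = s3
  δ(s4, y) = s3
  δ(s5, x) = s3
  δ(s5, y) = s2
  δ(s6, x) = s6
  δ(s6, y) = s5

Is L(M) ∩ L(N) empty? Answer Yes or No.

The string xx is accepted by both M and N.
Hence L(M) ∩ L(N) ≠ ∅.

No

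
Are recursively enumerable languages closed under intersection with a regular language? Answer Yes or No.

Yes

First check the input against a DFA for the regular language; if it passes, run the recogniser for L and accept when it does.
So the recursively enumerable languages are closed under intersection with a regular language.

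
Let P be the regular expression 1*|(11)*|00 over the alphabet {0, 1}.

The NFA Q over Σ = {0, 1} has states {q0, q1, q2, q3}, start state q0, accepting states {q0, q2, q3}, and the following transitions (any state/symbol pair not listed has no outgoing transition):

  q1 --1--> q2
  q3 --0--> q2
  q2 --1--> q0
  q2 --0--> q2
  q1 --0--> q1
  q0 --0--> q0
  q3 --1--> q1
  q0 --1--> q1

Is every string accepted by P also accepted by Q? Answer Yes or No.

The string 1 is in L(P) but not in L(Q).
So L(P) ⊄ L(Q).

No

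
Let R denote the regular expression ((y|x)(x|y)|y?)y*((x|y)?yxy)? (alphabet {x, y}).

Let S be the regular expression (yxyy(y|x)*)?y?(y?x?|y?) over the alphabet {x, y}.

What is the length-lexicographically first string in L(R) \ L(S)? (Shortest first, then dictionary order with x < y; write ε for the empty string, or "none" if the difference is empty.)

The string xx is accepted by R but not by S.
No shorter string lies in the difference, and xx is the lexicographically first length-2 string in L(R) \ L(S).

xx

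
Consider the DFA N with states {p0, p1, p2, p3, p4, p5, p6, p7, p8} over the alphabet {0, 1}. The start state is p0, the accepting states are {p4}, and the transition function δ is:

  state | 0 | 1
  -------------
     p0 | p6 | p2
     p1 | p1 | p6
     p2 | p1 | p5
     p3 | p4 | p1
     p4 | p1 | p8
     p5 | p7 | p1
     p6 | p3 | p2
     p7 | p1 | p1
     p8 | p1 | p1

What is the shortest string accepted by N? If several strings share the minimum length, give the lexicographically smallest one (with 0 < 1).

A breadth-first search from p0 reaches an accepting state first via the path p0 → p6 → p3 → p4 on input 000.
No string of length < 3 is accepted (BFS exhausts all shorter strings without reaching an accepting state), and 000 is the lexicographically least accepting string of length 3.

000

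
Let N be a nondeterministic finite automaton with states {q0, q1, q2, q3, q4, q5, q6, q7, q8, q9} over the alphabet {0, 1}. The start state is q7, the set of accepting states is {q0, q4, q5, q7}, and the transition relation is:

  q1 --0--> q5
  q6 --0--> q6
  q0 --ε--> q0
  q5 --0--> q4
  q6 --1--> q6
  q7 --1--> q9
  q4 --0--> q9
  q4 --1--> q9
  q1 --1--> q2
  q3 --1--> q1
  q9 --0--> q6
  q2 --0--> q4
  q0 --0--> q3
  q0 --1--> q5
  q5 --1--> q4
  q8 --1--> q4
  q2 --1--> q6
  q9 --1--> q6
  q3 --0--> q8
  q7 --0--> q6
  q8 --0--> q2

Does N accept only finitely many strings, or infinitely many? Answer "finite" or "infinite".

The useful states (reachable from q7 and able to reach an accepting state) are {q7}.
Restricted to these states the transition graph has no cycle, so every accepting path has bounded length and L is finite.

finite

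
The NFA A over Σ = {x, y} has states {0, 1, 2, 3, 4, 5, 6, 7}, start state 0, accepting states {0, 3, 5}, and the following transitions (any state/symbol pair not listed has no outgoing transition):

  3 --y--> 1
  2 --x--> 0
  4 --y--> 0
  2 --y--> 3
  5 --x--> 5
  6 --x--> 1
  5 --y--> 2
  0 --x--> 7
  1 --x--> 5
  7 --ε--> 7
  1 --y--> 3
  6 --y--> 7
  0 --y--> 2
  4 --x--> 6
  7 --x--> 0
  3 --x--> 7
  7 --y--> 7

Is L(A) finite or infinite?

State 0 is reachable from the start and can reach an accepting state, and it lies on the cycle 0 → 2 → 0.
Traversing that cycle any number of times yields accepted strings of unbounded length, so the language is infinite.

infinite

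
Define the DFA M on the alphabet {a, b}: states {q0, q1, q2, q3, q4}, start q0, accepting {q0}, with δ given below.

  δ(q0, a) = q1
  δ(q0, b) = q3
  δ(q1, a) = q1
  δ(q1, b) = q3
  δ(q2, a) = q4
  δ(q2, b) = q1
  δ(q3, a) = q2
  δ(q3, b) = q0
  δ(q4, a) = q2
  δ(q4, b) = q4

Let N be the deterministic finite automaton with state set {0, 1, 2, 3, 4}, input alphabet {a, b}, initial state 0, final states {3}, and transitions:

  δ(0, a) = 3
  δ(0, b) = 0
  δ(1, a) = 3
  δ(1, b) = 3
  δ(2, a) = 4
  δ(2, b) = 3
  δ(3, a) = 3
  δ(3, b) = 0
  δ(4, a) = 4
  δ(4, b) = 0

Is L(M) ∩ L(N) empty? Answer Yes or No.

Yes

Exploring the product automaton M × N from the start pair (q0, 0), following both machines on each input symbol, reaches 7 state pairs: (q0, 0), (q1, 3), (q3, 0), (q2, 3), (q4, 3), (q1, 0), (q4, 0).
M accepts in {q0} and N accepts in {3}; no reachable pair has both components accepting, so no string drives both machines to acceptance simultaneously and L(M) ∩ L(N) = ∅.
So no string is accepted by both, and the intersection is empty.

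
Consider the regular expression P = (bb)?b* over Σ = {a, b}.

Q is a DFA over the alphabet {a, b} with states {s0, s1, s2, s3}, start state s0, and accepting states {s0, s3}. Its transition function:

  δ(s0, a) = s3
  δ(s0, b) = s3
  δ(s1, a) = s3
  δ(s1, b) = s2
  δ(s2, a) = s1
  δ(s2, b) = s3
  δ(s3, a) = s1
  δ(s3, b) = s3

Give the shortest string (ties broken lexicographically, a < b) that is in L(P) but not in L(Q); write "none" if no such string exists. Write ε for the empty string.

none

Converting the expression P to a DFA (subset construction, then merging equivalent states) gives the minimal DFA with states {p0, p1}, start state p0, accepting states {p0} and transitions p0: a→p1, b→p0; p1: a→p1, b→p1.
Exploring the product automaton P × Q from the start pair (p0, s0), following both machines on each input symbol, reaches 5 state pairs: (p0, s0), (p1, s3), (p0, s3), (p1, s1), (p1, s2).
P accepts in {p0} and Q accepts in {s0, s3}. The reachable pairs whose P-component is accepting are (p0, s0), (p0, s3); in each of them the Q-component is accepting too, so the product for L(P) \ L(Q) (P-component accepting, Q-component rejecting) has no reachable accepting pair and the difference is empty.
So every string accepted by P is also accepted by Q: L(P) \ L(Q) = ∅ and there is no such string.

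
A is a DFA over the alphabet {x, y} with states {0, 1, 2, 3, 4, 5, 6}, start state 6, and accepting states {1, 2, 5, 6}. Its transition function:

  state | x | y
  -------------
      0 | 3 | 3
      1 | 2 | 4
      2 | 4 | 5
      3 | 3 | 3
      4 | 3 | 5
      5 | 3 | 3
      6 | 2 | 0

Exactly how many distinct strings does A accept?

4

The useful subgraph on states {2, 4, 5, 6} is acyclic, so L(A) is finite; the longest accepting path visits 4 useful states, giving maximum string length 3.
Counting accepting paths from 6 by length: 1 of length 0, 1 of length 1, 1 of length 2, 1 of length 3. Total 4.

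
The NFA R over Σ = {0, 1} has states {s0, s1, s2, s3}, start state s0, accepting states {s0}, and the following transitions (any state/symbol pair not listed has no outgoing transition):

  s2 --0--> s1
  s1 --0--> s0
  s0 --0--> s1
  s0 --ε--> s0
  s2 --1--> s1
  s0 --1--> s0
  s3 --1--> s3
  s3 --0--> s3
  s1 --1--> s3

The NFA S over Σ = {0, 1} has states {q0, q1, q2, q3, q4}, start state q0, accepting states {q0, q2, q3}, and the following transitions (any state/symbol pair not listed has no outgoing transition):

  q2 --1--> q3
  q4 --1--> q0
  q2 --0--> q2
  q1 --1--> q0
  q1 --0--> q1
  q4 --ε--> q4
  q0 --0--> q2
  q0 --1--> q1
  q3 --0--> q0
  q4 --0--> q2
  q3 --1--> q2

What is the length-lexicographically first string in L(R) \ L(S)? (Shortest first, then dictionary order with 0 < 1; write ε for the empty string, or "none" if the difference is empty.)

The string 1 is accepted by R but not by S.
No shorter string lies in the difference, and 1 is the lexicographically first length-1 string in L(R) \ L(S).

1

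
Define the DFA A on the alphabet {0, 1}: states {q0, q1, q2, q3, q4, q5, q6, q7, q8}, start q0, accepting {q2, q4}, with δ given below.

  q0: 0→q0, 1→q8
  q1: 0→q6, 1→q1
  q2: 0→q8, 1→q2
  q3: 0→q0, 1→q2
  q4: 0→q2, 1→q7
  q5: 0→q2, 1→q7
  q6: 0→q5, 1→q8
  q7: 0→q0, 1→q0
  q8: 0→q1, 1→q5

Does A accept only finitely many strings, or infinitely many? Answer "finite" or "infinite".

State q0 is reachable from the start and can reach an accepting state, and it lies on the cycle q0 → q0.
Traversing that cycle any number of times yields accepted strings of unbounded length, so the language is infinite.

infinite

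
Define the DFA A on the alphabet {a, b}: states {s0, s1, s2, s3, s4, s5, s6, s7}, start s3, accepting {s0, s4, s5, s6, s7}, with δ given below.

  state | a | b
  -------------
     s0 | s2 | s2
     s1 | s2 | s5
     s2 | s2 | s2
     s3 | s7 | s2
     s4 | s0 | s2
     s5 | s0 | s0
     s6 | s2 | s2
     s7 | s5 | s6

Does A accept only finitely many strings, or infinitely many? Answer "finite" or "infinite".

finite

The useful states (reachable from s3 and able to reach an accepting state) are {s0, s3, s5, s6, s7}.
Restricted to these states the transition graph has no cycle, so every accepting path has bounded length and L is finite.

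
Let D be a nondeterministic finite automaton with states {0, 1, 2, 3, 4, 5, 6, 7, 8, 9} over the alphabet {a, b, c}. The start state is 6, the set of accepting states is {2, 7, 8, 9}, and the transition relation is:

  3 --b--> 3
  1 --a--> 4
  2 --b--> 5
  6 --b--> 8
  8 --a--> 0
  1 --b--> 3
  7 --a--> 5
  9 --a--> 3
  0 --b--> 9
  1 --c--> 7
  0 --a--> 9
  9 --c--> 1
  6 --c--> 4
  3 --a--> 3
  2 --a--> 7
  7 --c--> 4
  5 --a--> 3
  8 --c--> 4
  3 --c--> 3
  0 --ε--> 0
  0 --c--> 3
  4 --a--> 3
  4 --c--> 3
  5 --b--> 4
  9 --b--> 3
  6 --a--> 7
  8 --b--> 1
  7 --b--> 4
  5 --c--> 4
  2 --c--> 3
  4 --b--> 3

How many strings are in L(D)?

The useful subgraph on states {0, 1, 6, 7, 8, 9} is acyclic, so L(D) is finite; the longest accepting path visits 6 useful states, giving maximum string length 5.
Counting accepting paths from 6 by length: 2 of length 1, 3 of length 3, 2 of length 5. Total 7.

7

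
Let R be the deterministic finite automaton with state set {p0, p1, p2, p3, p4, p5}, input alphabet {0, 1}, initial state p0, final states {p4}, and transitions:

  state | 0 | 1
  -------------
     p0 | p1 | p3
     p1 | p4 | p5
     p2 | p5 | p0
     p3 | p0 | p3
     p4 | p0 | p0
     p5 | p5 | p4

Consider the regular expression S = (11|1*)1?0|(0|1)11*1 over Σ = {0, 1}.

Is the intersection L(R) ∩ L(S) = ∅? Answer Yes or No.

The string 011 is accepted by both R and S.
Hence L(R) ∩ L(S) ≠ ∅.

No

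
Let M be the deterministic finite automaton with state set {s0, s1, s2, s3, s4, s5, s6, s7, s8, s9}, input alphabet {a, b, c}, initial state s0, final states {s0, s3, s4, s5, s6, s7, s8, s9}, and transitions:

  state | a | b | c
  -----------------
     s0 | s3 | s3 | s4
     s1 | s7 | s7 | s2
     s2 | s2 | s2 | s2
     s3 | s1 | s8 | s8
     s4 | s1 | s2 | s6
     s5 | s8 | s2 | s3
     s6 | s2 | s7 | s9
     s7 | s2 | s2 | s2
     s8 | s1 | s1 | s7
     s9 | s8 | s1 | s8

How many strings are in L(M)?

51

The useful subgraph on states {s0, s1, s3, s4, s6, s7, s8, s9} is acyclic, so L(M) is finite; the longest accepting path visits 7 useful states, giving maximum string length 6.
Counting accepting paths from s0 by length: 1 of length 0, 3 of length 1, 5 of length 2, 12 of length 3, 18 of length 4, 4 of length 5, 8 of length 6. Total 51.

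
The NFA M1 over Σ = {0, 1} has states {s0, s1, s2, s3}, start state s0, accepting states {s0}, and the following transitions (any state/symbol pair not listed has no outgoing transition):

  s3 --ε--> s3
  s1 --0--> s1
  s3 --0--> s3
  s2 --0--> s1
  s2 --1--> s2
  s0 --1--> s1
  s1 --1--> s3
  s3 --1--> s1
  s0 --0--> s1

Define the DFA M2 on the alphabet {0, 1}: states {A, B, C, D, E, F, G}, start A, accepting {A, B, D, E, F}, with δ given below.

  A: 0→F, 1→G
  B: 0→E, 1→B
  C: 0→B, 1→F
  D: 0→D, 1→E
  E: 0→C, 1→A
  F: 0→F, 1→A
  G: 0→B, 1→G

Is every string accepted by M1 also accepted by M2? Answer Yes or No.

Exploring the product automaton M1 × M2 from the start pair (s0, A), following both machines on each input symbol, reaches 13 state pairs: (s0, A), (s1, F), (s1, G), (s3, A), (s1, B), (s3, G), (s3, F), (s1, E), (s3, B), (s1, A), (s1, C), (s3, E), (s3, C).
M1 accepts in {s0} and M2 accepts in {A, B, D, E, F}. The reachable pairs whose M1-component is accepting are (s0, A); in each of them the M2-component is accepting too, so the product for L(M1) \ L(M2) (M1-component accepting, M2-component rejecting) has no reachable accepting pair and the difference is empty.
Hence every string in L(M1) is also in L(M2).

Yes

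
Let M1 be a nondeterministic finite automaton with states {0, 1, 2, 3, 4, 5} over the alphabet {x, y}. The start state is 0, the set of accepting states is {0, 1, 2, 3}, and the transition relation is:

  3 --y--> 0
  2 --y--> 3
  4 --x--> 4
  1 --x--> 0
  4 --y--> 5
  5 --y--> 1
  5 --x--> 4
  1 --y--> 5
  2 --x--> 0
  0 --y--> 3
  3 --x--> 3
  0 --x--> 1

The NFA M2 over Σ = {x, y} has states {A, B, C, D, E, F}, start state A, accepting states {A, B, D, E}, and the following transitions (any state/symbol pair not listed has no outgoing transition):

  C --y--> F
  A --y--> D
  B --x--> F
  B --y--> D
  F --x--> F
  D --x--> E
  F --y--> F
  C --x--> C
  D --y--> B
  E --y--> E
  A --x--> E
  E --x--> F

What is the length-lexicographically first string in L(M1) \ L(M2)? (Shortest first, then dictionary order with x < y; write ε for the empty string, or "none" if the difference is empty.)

xx

The string xx is accepted by M1 but not by M2.
No shorter string lies in the difference, and xx is the lexicographically first length-2 string in L(M1) \ L(M2).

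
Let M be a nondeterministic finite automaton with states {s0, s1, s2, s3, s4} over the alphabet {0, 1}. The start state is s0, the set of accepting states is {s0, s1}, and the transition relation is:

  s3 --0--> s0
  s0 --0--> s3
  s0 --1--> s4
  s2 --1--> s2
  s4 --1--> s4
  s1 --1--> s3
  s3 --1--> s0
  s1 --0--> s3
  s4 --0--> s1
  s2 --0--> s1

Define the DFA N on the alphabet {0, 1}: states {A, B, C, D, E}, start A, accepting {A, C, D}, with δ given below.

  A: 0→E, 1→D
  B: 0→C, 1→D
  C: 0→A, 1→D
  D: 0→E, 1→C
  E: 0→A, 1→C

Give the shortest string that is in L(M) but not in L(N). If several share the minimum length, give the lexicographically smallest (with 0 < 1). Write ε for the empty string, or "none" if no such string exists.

The string 10 is accepted by M but not by N.
No shorter string lies in the difference, and 10 is the lexicographically first length-2 string in L(M) \ L(N).

10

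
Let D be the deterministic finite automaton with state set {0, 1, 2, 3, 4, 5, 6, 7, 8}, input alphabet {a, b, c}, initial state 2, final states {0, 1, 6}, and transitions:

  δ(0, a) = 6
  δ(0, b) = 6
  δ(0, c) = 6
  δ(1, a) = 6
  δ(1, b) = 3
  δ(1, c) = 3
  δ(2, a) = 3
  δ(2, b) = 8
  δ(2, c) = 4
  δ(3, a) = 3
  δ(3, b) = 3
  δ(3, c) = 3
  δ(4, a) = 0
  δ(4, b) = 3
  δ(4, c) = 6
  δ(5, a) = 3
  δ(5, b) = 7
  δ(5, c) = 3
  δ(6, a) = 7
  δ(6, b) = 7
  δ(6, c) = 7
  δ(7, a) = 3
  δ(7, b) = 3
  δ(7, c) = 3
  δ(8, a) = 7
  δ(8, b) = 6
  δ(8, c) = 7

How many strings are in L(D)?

6

The useful subgraph on states {0, 2, 4, 6, 8} is acyclic, so L(D) is finite; the longest accepting path visits 4 useful states, giving maximum string length 3.
Counting accepting paths from 2 by length: 3 of length 2, 3 of length 3. Total 6.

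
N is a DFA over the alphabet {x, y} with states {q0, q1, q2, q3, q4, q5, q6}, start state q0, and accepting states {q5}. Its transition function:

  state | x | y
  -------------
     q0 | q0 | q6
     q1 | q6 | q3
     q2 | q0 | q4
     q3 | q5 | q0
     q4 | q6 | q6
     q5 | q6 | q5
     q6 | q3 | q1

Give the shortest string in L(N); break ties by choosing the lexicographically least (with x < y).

yxx

A breadth-first search from q0 reaches an accepting state first via the path q0 → q6 → q3 → q5 on input yxx.
No string of length < 3 is accepted (BFS exhausts all shorter strings without reaching an accepting state), and yxx is the lexicographically least accepting string of length 3.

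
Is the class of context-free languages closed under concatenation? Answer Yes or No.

Yes

Take grammars for L₁ and L₂ with disjoint nonterminals and start symbols S₁, S₂; adding a new start symbol with S → S₁S₂ gives a context-free grammar for L₁L₂.
So the context-free languages are closed under concatenation.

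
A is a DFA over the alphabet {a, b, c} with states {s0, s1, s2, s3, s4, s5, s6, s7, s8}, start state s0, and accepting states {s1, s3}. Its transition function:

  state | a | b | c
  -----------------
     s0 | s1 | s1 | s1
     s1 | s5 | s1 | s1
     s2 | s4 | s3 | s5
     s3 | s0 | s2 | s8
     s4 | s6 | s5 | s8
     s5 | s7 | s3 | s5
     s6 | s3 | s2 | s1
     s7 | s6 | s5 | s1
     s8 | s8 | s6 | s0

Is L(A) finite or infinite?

infinite

State s1 is reachable from the start and can reach an accepting state, and it lies on the cycle s1 → s1.
Traversing that cycle any number of times yields accepted strings of unbounded length, so the language is infinite.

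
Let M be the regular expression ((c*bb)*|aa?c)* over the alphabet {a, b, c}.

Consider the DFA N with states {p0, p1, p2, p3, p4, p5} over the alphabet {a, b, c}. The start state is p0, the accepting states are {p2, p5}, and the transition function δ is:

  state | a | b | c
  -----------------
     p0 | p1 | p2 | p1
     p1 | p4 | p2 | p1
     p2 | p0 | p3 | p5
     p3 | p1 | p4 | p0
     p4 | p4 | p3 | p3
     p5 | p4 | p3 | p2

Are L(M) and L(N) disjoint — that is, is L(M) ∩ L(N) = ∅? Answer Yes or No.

Yes

Converting the expression M to a DFA (subset construction, then merging equivalent states) gives the minimal DFA with states {m0, m1, m2, m3, m4, m5}, start state m0, accepting states {m0} and transitions m0: a→m1, b→m2, c→m3; m1: a→m4, b→m5, c→m0; m2: a→m5, b→m0, c→m5; m3: a→m5, b→m2, c→m3; m4: a→m5, b→m5, c→m0; m5: a→m5, b→m5, c→m5.
Exploring the product automaton M × N from the start pair (m0, p0), following both machines on each input symbol, reaches 16 state pairs: (m0, p0), (m1, p1), (m2, p2), (m3, p1), (m4, p4), (m5, p2), (m0, p1), (m5, p0), (m0, p3), (m5, p5), (m5, p4), (m5, p3), (m1, p4), (m5, p1), (m2, p4), (m3, p0).
M accepts in {m0} and N accepts in {p2, p5}; no reachable pair has both components accepting, so no string drives both machines to acceptance simultaneously and L(M) ∩ L(N) = ∅.
So no string is accepted by both, and the intersection is empty.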